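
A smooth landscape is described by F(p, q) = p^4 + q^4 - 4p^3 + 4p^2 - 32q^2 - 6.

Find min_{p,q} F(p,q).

F(p,q) separates as A(p) + B(q) − 6, so its minimum is min A + min B − 6.
A'(p) = 4p(p - 2)(p - 1) vanishes at p ∈ {0, 1, 2}; B'(q) = 4q(q - 4)(q + 4) vanishes at q ∈ {-4, 0, 4}.
Local minima of A (where A''>0): A(0)=0, A(2)=0. Local minima of B: B(-4)=-256, B(4)=-256.
So the global minimum of F is A(0) + B(-4) − 6 = 0 − 256 − 6 = -262, attained at (0, -4).

-262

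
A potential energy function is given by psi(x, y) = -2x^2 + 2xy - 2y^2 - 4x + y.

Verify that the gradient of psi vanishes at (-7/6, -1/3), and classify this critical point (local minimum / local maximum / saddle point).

local maximum

∇psi = (-4x + 2y - 4, 2x - 4y + 1); substituting (-7/6, -1/3) gives ∇psi = (0, 0), so (-7/6, -1/3) is indeed a critical point.
The Hessian of psi is constant: H = [[-4, 2], [2, -4]].
det(H) = (-4)·(-4) − 2² = 12.
det(H) > 0 and tr(H) = -8 < 0, so H is negative definite and the point is a local maximum.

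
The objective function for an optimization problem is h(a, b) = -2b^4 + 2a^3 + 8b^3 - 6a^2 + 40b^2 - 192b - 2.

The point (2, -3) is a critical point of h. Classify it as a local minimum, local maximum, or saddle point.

The mixed partial ∂²h/∂a∂b is 0, so the Hessian at any point is diag(h_aa, h_bb) = diag(12(a - 1), 8(-3b^2 + 6b + 10)).
At (2, -3): H = diag(12, -280).
The eigenvalues have opposite signs, so H is indefinite: a saddle point.

saddle point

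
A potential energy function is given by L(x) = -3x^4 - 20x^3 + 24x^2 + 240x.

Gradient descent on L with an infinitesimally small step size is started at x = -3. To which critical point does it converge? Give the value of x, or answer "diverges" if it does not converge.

-2

L'(x) = -12(x - 2)(x + 2)(x + 5), so L'(-3) = -120.
Gradient descent moves in the -L' direction, i.e. x is increasing.
The nearest critical point in that direction is x = -2, where L'' = 144 > 0 (a local minimum). The iterate converges there.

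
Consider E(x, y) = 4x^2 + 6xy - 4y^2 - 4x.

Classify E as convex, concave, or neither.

neither

E is quadratic, so its Hessian is the constant matrix H = [[8, 6], [6, -8]].
det(H) = -100, tr(H) = 0.
det(H) < 0, so H is indefinite: neither convex nor concave.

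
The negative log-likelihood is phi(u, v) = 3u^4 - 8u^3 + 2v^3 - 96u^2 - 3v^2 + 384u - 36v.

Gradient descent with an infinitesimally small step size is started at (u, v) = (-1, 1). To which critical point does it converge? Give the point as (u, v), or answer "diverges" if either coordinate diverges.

(-4, 3)

phi is separable, so gradient descent decouples: u follows -∂phi/∂u, v follows -∂phi/∂v.
∂phi/∂u = 12(u - 4)(u - 2)(u + 4); at u=-1 this is 540, so u decreases.
∂phi/∂v = 6(v - 3)(v + 2); at v=1 this is -36, so v increases.
u converges to its nearest critical value -4 (a local min of the u-part); v converges to 3. The iterate converges to (-4, 3).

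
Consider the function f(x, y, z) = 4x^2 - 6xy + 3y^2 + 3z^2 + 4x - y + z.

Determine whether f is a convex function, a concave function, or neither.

convex

f is quadratic, so its Hessian is the constant matrix H = [[8, -6, 0], [-6, 6, 0], [0, 0, 6]].
Leading principal minors: 8, 12, 72.
All positive ⇒ H ≻ 0 ⇒ convex.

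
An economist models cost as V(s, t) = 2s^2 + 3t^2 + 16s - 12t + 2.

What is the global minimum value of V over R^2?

-42

V(s,t) separates as P(s) + Q(t) + 2, so its minimum is min P + min Q + 2.
P'(s) = 4s + 16 vanishes at s ∈ {-4}; Q'(t) = 6(t - 2) vanishes at t ∈ {2}.
Local minima of P (where P''>0): P(-4)=-32. Local minima of Q: Q(2)=-12.
So the global minimum of V is P(-4) + Q(2) + 2 = -32 − 12 + 2 = -42, attained at (-4, 2).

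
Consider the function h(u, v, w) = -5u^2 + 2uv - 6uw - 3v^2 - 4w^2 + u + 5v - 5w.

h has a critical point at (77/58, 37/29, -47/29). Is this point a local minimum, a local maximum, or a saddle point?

The Hessian is constant: H = [[-10, 2, -6], [2, -6, 0], [-6, 0, -8]].
Leading principal minors: Δ₁ = -10, Δ₂ = 56, Δ₃ = -232.
The minors alternate sign starting negative (−, +, −), so H is negative definite: a local maximum.

local maximum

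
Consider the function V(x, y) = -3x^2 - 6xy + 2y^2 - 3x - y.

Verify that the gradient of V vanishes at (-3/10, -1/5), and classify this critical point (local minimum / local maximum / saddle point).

∇V = (-6x - 6y - 3, -6x + 4y - 1); substituting (-3/10, -1/5) gives ∇V = (0, 0), so (-3/10, -1/5) is indeed a critical point.
The Hessian of V is constant: H = [[-6, -6], [-6, 4]].
det(H) = (-6)·4 − (-6)² = -60.
Since det(H) < 0, H is indefinite and the critical point is a saddle point.

saddle point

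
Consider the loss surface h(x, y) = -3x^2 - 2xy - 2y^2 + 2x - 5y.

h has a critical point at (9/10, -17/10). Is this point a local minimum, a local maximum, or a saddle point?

The Hessian of h is constant: H = [[-6, -2], [-2, -4]].
det(H) = (-6)·(-4) − (-2)² = 20.
det(H) > 0 and tr(H) = -10 < 0, so H is negative definite and the point is a local maximum.

local maximum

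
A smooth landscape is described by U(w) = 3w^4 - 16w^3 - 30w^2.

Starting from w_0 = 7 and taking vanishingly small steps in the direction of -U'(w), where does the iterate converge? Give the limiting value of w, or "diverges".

5

U'(w) = 12w(w - 5)(w + 1), so U'(7) = 1344.
Gradient descent moves in the -U' direction, i.e. w is decreasing.
The nearest critical point in that direction is w = 5, where U'' = 360 > 0 (a local minimum). The iterate converges there.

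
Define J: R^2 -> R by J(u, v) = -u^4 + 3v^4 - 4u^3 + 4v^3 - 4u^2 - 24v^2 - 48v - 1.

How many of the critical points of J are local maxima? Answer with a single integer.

J separates as a function of u plus a function of v, so ∇J=0 decouples.
∂J/∂u = -4u(u + 1)(u + 2) = 0 at u ∈ {-2, -1, 0}; ∂J/∂v = 12(v - 2)(v + 1)(v + 2) = 0 at v ∈ {-2, -1, 2}.
The Hessian is diagonal: diag(J_uu, J_vv). Second derivatives: J_uu(-2)=-8, J_uu(-1)=4, J_uu(0)=-8; J_vv(-2)=48, J_vv(-1)=-36, J_vv(2)=144.
Local maxima occur where both diagonal entries negative: (-2, -1), (0, -1). Count: 2.

2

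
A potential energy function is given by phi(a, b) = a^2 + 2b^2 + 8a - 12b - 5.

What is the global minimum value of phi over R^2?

phi(a,b) separates as P(a) + Q(b) − 5, so its minimum is min P + min Q − 5.
P'(a) = 2a + 8 vanishes at a ∈ {-4}; Q'(b) = 4b - 12 vanishes at b ∈ {3}.
Local minima of P (where P''>0): P(-4)=-16. Local minima of Q: Q(3)=-18.
So the global minimum of phi is P(-4) + Q(3) − 5 = -16 − 18 − 5 = -39, attained at (-4, 3).

-39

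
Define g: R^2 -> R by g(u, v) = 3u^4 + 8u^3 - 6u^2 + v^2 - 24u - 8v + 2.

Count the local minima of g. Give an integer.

g separates as a function of u plus a function of v, so ∇g=0 decouples.
∂g/∂u = 12(u - 1)(u + 1)(u + 2) = 0 at u ∈ {-2, -1, 1}; ∂g/∂v = 2(v - 4) = 0 at v ∈ {4}.
The Hessian is diagonal: diag(g_uu, g_vv). Second derivatives: g_uu(-2)=36, g_uu(-1)=-24, g_uu(1)=72; g_vv(4)=2.
Local minima occur where both diagonal entries positive: (-2, 4), (1, 4). Count: 2.

2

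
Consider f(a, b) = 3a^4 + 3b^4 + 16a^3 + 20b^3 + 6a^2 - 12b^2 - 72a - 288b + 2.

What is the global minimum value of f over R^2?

-461

f(a,b) separates as P(a) + Q(b) + 2, so its minimum is min P + min Q + 2.
P'(a) = 12(a - 1)(a + 2)(a + 3) vanishes at a ∈ {-3, -2, 1}; Q'(b) = 12(b - 2)(b + 3)(b + 4) vanishes at b ∈ {-4, -3, 2}.
Local minima of P (where P''>0): P(-3)=81, P(1)=-47. Local minima of Q: Q(-4)=448, Q(2)=-416.
So the global minimum of f is P(1) + Q(2) + 2 = -47 − 416 + 2 = -461, attained at (1, 2).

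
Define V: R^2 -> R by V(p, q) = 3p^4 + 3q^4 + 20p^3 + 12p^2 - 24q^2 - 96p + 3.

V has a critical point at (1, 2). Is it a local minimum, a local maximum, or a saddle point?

The mixed partial ∂²V/∂p∂q is 0, so the Hessian at any point is diag(V_pp, V_qq) = diag(12(3p^2 + 10p + 2), 12(3q^2 - 4)).
At (1, 2): H = diag(180, 96).
Both eigenvalues are positive, so H is positive definite: a local minimum.

local minimum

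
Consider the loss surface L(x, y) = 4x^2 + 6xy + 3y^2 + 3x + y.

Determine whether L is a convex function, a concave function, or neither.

L is quadratic, so its Hessian is the constant matrix H = [[8, 6], [6, 6]].
det(H) = 12, tr(H) = 14.
det(H) > 0 and tr(H) > 0, so H is positive definite everywhere: convex.

convex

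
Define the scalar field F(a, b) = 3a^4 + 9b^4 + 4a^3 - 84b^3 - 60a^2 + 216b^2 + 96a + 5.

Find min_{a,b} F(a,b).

-827

F(a,b) separates as P(a) + Q(b) + 5, so its minimum is min P + min Q + 5.
P'(a) = 12(a - 2)(a - 1)(a + 4) vanishes at a ∈ {-4, 1, 2}; Q'(b) = 36b(b - 4)(b - 3) vanishes at b ∈ {0, 3, 4}.
Local minima of P (where P''>0): P(-4)=-832, P(2)=32. Local minima of Q: Q(0)=0, Q(4)=384.
So the global minimum of F is P(-4) + Q(0) + 5 = -832 + 0 + 5 = -827, attained at (-4, 0).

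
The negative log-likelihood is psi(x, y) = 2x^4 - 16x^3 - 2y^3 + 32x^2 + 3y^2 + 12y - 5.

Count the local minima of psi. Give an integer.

2

psi separates as a function of x plus a function of y, so ∇psi=0 decouples.
∂psi/∂x = 8x(x - 4)(x - 2) = 0 at x ∈ {0, 2, 4}; ∂psi/∂y = -6(y - 2)(y + 1) = 0 at y ∈ {-1, 2}.
The Hessian is diagonal: diag(psi_xx, psi_yy). Second derivatives: psi_xx(0)=64, psi_xx(2)=-32, psi_xx(4)=64; psi_yy(-1)=18, psi_yy(2)=-18.
Local minima occur where both diagonal entries positive: (0, -1), (4, -1). Count: 2.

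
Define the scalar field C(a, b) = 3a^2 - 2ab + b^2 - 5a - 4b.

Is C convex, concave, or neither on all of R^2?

convex

C is quadratic, so its Hessian is the constant matrix H = [[6, -2], [-2, 2]].
det(H) = 8, tr(H) = 8.
det(H) > 0 and tr(H) > 0, so H is positive definite everywhere: convex.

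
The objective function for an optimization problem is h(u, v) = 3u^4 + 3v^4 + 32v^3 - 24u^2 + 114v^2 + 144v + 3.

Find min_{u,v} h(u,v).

h(u,v) separates as P(u) + Q(v) + 3, so its minimum is min P + min Q + 3.
P'(u) = 12u(u - 2)(u + 2) vanishes at u ∈ {-2, 0, 2}; Q'(v) = 12(v + 1)(v + 3)(v + 4) vanishes at v ∈ {-4, -3, -1}.
Local minima of P (where P''>0): P(-2)=-48, P(2)=-48. Local minima of Q: Q(-4)=-32, Q(-1)=-59.
So the global minimum of h is P(-2) + Q(-1) + 3 = -48 − 59 + 3 = -104, attained at (-2, -1).

-104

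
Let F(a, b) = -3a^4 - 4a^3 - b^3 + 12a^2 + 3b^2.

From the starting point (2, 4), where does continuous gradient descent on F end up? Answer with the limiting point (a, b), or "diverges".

F is separable, so gradient descent decouples: a follows -∂F/∂a, b follows -∂F/∂b.
∂F/∂a = -12a(a - 1)(a + 2); at a=2 this is -96, so a increases.
∂F/∂b = -3b(b - 2); at b=4 this is -24, so b increases.
The a-coordinate has no critical point in that direction and runs off to infinity.

diverges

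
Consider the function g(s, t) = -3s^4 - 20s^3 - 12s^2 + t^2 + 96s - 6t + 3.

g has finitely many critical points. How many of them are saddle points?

2

g separates as a function of s plus a function of t, so ∇g=0 decouples.
∂g/∂s = -12(s - 1)(s + 2)(s + 4) = 0 at s ∈ {-4, -2, 1}; ∂g/∂t = 2(t - 3) = 0 at t ∈ {3}.
The Hessian is diagonal: diag(g_ss, g_tt). Second derivatives: g_ss(-4)=-120, g_ss(-2)=72, g_ss(1)=-180; g_tt(3)=2.
Saddle points occur where the two diagonal entries have opposite signs: (-4, 3), (1, 3). Count: 2.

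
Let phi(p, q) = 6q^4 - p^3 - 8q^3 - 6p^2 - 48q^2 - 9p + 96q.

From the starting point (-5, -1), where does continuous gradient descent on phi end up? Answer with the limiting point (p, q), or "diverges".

phi is separable, so gradient descent decouples: p follows -∂phi/∂p, q follows -∂phi/∂q.
∂phi/∂p = -3(p + 1)(p + 3); at p=-5 this is -24, so p increases.
∂phi/∂q = 24(q - 2)(q - 1)(q + 2); at q=-1 this is 144, so q decreases.
p converges to its nearest critical value -3 (a local min of the p-part); q converges to -2. The iterate converges to (-3, -2).

(-3, -2)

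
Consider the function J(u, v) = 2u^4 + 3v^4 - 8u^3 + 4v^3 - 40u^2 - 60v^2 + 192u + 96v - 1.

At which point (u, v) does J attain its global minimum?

(-3, -4)

J(u,v) separates as P(u) + Q(v) − 1, so its minimum is min P + min Q − 1.
P'(u) = 8(u - 4)(u - 2)(u + 3) vanishes at u ∈ {-3, 2, 4}; Q'(v) = 12(v - 2)(v - 1)(v + 4) vanishes at v ∈ {-4, 1, 2}.
Local minima of P (where P''>0): P(-3)=-558, P(4)=128. Local minima of Q: Q(-4)=-832, Q(2)=32.
So the global minimum of J is P(-3) + Q(-4) − 1 = -558 − 832 − 1 = -1391, attained at (-3, -4).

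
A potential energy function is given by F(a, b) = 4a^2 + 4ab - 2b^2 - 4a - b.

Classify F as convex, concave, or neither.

F is quadratic, so its Hessian is the constant matrix H = [[8, 4], [4, -4]].
det(H) = -48, tr(H) = 4.
det(H) < 0, so H is indefinite: neither convex nor concave.

neither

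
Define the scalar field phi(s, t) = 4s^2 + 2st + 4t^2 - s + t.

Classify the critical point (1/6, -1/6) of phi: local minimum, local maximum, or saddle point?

The Hessian of phi is constant: H = [[8, 2], [2, 8]].
det(H) = 8·8 − 2² = 60.
det(H) > 0 and tr(H) = 16 > 0, so H is positive definite and the point is a local minimum.

local minimum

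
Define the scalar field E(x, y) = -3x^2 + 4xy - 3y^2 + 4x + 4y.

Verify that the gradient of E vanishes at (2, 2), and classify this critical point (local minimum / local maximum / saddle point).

local maximum

∇E = (-6x + 4y + 4, 4x - 6y + 4); substituting (2, 2) gives ∇E = (0, 0), so (2, 2) is indeed a critical point.
The Hessian of E is constant: H = [[-6, 4], [4, -6]].
det(H) = (-6)·(-6) − 4² = 20.
det(H) > 0 and tr(H) = -12 < 0, so H is negative definite and the point is a local maximum.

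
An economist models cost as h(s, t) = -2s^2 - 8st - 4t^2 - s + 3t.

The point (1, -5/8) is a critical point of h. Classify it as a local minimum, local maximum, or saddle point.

saddle point

The Hessian of h is constant: H = [[-4, -8], [-8, -8]].
det(H) = (-4)·(-8) − (-8)² = -32.
Since det(H) < 0, H is indefinite and the critical point is a saddle point.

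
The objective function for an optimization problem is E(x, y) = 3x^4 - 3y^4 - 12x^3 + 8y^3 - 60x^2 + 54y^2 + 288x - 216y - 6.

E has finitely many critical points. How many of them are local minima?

2

E separates as a function of x plus a function of y, so ∇E=0 decouples.
∂E/∂x = 12(x - 4)(x - 2)(x + 3) = 0 at x ∈ {-3, 2, 4}; ∂E/∂y = -12(y - 3)(y - 2)(y + 3) = 0 at y ∈ {-3, 2, 3}.
The Hessian is diagonal: diag(E_xx, E_yy). Second derivatives: E_xx(-3)=420, E_xx(2)=-120, E_xx(4)=168; E_yy(-3)=-360, E_yy(2)=60, E_yy(3)=-72.
Local minima occur where both diagonal entries positive: (-3, 2), (4, 2). Count: 2.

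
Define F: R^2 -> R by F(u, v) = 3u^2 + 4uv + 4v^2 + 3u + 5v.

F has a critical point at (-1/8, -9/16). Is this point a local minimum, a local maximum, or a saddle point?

The Hessian of F is constant: H = [[6, 4], [4, 8]].
det(H) = 6·8 − 4² = 32.
det(H) > 0 and tr(H) = 14 > 0, so H is positive definite and the point is a local minimum.

local minimum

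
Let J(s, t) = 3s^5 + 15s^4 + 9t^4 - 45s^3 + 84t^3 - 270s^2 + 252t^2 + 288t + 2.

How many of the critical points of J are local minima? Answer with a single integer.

4

J separates as a function of s plus a function of t, so ∇J=0 decouples.
∂J/∂s = 15s(s - 3)(s + 3)(s + 4) = 0 at s ∈ {-4, -3, 0, 3}; ∂J/∂t = 36(t + 1)(t + 2)(t + 4) = 0 at t ∈ {-4, -2, -1}.
The Hessian is diagonal: diag(J_ss, J_tt). Second derivatives: J_ss(-4)=-420, J_ss(-3)=270, J_ss(0)=-540, J_ss(3)=1890; J_tt(-4)=216, J_tt(-2)=-72, J_tt(-1)=108.
Local minima occur where both diagonal entries positive: (-3, -4), (-3, -1), (3, -4), (3, -1). Count: 4.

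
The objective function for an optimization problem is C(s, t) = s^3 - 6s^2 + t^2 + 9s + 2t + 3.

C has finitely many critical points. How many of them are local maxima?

0

C separates as a function of s plus a function of t, so ∇C=0 decouples.
∂C/∂s = 3(s - 3)(s - 1) = 0 at s ∈ {1, 3}; ∂C/∂t = 2(t + 1) = 0 at t ∈ {-1}.
The Hessian is diagonal: diag(C_ss, C_tt). Second derivatives: C_ss(1)=-6, C_ss(3)=6; C_tt(-1)=2.
Local maxima occur where both diagonal entries negative: none. Count: 0.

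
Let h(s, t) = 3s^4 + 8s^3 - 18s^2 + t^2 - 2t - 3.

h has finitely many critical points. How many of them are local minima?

2

h separates as a function of s plus a function of t, so ∇h=0 decouples.
∂h/∂s = 12s(s - 1)(s + 3) = 0 at s ∈ {-3, 0, 1}; ∂h/∂t = 2(t - 1) = 0 at t ∈ {1}.
The Hessian is diagonal: diag(h_ss, h_tt). Second derivatives: h_ss(-3)=144, h_ss(0)=-36, h_ss(1)=48; h_tt(1)=2.
Local minima occur where both diagonal entries positive: (-3, 1), (1, 1). Count: 2.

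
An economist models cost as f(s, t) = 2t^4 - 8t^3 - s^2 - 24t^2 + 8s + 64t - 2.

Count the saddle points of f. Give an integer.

2

f separates as a function of s plus a function of t, so ∇f=0 decouples.
∂f/∂s = -2(s - 4) = 0 at s ∈ {4}; ∂f/∂t = 8(t - 4)(t - 1)(t + 2) = 0 at t ∈ {-2, 1, 4}.
The Hessian is diagonal: diag(f_ss, f_tt). Second derivatives: f_ss(4)=-2; f_tt(-2)=144, f_tt(1)=-72, f_tt(4)=144.
Saddle points occur where the two diagonal entries have opposite signs: (4, -2), (4, 4). Count: 2.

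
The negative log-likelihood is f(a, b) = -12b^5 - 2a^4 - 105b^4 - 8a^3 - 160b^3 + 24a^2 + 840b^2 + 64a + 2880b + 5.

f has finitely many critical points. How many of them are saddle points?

f separates as a function of a plus a function of b, so ∇f=0 decouples.
∂f/∂a = -8(a - 2)(a + 1)(a + 4) = 0 at a ∈ {-4, -1, 2}; ∂f/∂b = -60(b - 2)(b + 2)(b + 3)(b + 4) = 0 at b ∈ {-4, -3, -2, 2}.
The Hessian is diagonal: diag(f_aa, f_bb). Second derivatives: f_aa(-4)=-144, f_aa(-1)=72, f_aa(2)=-144; f_bb(-4)=720, f_bb(-3)=-300, f_bb(-2)=480, f_bb(2)=-7200.
Saddle points occur where the two diagonal entries have opposite signs: (-4, -4), (-4, -2), (-1, -3), (-1, 2), (2, -4), (2, -2). Count: 6.

6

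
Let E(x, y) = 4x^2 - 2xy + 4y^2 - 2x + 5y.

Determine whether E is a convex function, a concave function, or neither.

convex

E is quadratic, so its Hessian is the constant matrix H = [[8, -2], [-2, 8]].
det(H) = 60, tr(H) = 16.
det(H) > 0 and tr(H) > 0, so H is positive definite everywhere: convex.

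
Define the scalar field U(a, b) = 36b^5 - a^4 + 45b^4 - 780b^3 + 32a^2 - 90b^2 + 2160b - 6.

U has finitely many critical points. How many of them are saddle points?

U separates as a function of a plus a function of b, so ∇U=0 decouples.
∂U/∂a = -4a(a - 4)(a + 4) = 0 at a ∈ {-4, 0, 4}; ∂U/∂b = 180(b - 3)(b - 1)(b + 1)(b + 4) = 0 at b ∈ {-4, -1, 1, 3}.
The Hessian is diagonal: diag(U_aa, U_bb). Second derivatives: U_aa(-4)=-128, U_aa(0)=64, U_aa(4)=-128; U_bb(-4)=-18900, U_bb(-1)=4320, U_bb(1)=-3600, U_bb(3)=10080.
Saddle points occur where the two diagonal entries have opposite signs: (-4, -1), (-4, 3), (0, -4), (0, 1), (4, -1), (4, 3). Count: 6.

6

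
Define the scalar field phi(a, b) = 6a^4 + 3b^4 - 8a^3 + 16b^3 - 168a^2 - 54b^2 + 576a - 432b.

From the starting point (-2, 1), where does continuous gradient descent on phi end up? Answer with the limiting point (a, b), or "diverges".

(-4, 3)

phi is separable, so gradient descent decouples: a follows -∂phi/∂a, b follows -∂phi/∂b.
∂phi/∂a = 24(a - 3)(a - 2)(a + 4); at a=-2 this is 960, so a decreases.
∂phi/∂b = 12(b - 3)(b + 3)(b + 4); at b=1 this is -480, so b increases.
a converges to its nearest critical value -4 (a local min of the a-part); b converges to 3. The iterate converges to (-4, 3).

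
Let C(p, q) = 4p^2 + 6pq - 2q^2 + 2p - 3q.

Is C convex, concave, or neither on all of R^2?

C is quadratic, so its Hessian is the constant matrix H = [[8, 6], [6, -4]].
det(H) = -68, tr(H) = 4.
det(H) < 0, so H is indefinite: neither convex nor concave.

neither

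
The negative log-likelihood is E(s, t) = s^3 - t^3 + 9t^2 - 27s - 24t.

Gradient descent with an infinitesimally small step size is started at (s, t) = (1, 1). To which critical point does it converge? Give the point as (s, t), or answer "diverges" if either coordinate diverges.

E is separable, so gradient descent decouples: s follows -∂E/∂s, t follows -∂E/∂t.
∂E/∂s = 3(s - 3)(s + 3); at s=1 this is -24, so s increases.
∂E/∂t = -3(t - 4)(t - 2); at t=1 this is -9, so t increases.
s converges to its nearest critical value 3 (a local min of the s-part); t converges to 2. The iterate converges to (3, 2).

(3, 2)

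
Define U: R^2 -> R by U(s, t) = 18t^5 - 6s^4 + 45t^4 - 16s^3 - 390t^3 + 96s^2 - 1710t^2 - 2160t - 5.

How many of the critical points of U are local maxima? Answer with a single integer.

U separates as a function of s plus a function of t, so ∇U=0 decouples.
∂U/∂s = -24s(s - 2)(s + 4) = 0 at s ∈ {-4, 0, 2}; ∂U/∂t = 90(t - 4)(t + 1)(t + 2)(t + 3) = 0 at t ∈ {-3, -2, -1, 4}.
The Hessian is diagonal: diag(U_ss, U_tt). Second derivatives: U_ss(-4)=-576, U_ss(0)=192, U_ss(2)=-288; U_tt(-3)=-1260, U_tt(-2)=540, U_tt(-1)=-900, U_tt(4)=18900.
Local maxima occur where both diagonal entries negative: (-4, -3), (-4, -1), (2, -3), (2, -1). Count: 4.

4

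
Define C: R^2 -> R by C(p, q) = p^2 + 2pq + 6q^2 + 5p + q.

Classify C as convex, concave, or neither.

convex

C is quadratic, so its Hessian is the constant matrix H = [[2, 2], [2, 12]].
det(H) = 20, tr(H) = 14.
det(H) > 0 and tr(H) > 0, so H is positive definite everywhere: convex.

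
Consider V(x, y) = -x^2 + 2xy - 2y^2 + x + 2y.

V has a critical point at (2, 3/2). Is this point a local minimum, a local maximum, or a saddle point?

local maximum

The Hessian of V is constant: H = [[-2, 2], [2, -4]].
det(H) = (-2)·(-4) − 2² = 4.
det(H) > 0 and tr(H) = -6 < 0, so H is negative definite and the point is a local maximum.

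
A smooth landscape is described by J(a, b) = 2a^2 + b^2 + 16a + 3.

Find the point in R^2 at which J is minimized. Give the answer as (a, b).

(-4, 0)

J(a,b) separates as P(a) + Q(b) + 3, so its minimum is min P + min Q + 3.
P'(a) = 4a + 16 vanishes at a ∈ {-4}; Q'(b) = 2b vanishes at b ∈ {0}.
Local minima of P (where P''>0): P(-4)=-32. Local minima of Q: Q(0)=0.
So the global minimum of J is P(-4) + Q(0) + 3 = -32 + 0 + 3 = -29, attained at (-4, 0).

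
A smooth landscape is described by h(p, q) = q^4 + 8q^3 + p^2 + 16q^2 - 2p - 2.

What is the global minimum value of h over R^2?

h(p,q) separates as A(p) + B(q) − 2, so its minimum is min A + min B − 2.
A'(p) = 2p - 2 vanishes at p ∈ {1}; B'(q) = 4q(q + 2)(q + 4) vanishes at q ∈ {-4, -2, 0}.
Local minima of A (where A''>0): A(1)=-1. Local minima of B: B(-4)=0, B(0)=0.
So the global minimum of h is A(1) + B(-4) − 2 = -1 + 0 − 2 = -3, attained at (1, -4).

-3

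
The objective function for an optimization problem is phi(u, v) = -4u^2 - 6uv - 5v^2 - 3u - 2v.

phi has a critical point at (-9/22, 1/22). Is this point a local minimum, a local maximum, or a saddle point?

local maximum

The Hessian of phi is constant: H = [[-8, -6], [-6, -10]].
det(H) = (-8)·(-10) − (-6)² = 44.
det(H) > 0 and tr(H) = -18 < 0, so H is negative definite and the point is a local maximum.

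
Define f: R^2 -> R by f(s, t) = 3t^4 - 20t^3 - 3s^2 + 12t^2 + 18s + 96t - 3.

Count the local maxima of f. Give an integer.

f separates as a function of s plus a function of t, so ∇f=0 decouples.
∂f/∂s = -6(s - 3) = 0 at s ∈ {3}; ∂f/∂t = 12(t - 4)(t - 2)(t + 1) = 0 at t ∈ {-1, 2, 4}.
The Hessian is diagonal: diag(f_ss, f_tt). Second derivatives: f_ss(3)=-6; f_tt(-1)=180, f_tt(2)=-72, f_tt(4)=120.
Local maxima occur where both diagonal entries negative: (3, 2). Count: 1.

1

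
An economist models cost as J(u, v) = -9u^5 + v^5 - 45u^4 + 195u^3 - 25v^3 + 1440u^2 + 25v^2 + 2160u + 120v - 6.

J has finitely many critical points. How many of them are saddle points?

8

J separates as a function of u plus a function of v, so ∇J=0 decouples.
∂J/∂u = -45(u - 4)(u + 1)(u + 3)(u + 4) = 0 at u ∈ {-4, -3, -1, 4}; ∂J/∂v = 5(v - 3)(v - 2)(v + 1)(v + 4) = 0 at v ∈ {-4, -1, 2, 3}.
The Hessian is diagonal: diag(J_uu, J_vv). Second derivatives: J_uu(-4)=1080, J_uu(-3)=-630, J_uu(-1)=1350, J_uu(4)=-12600; J_vv(-4)=-630, J_vv(-1)=180, J_vv(2)=-90, J_vv(3)=140.
Saddle points occur where the two diagonal entries have opposite signs: (-4, -4), (-4, 2), (-3, -1), (-3, 3), (-1, -4), (-1, 2), (4, -1), (4, 3). Count: 8.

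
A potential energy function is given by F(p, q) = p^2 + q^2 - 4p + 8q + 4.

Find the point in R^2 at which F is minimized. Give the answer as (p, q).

F(p,q) separates as A(p) + B(q) + 4, so its minimum is min A + min B + 4.
A'(p) = 2p - 4 vanishes at p ∈ {2}; B'(q) = 2q + 8 vanishes at q ∈ {-4}.
Local minima of A (where A''>0): A(2)=-4. Local minima of B: B(-4)=-16.
So the global minimum of F is A(2) + B(-4) + 4 = -4 − 16 + 4 = -16, attained at (2, -4).

(2, -4)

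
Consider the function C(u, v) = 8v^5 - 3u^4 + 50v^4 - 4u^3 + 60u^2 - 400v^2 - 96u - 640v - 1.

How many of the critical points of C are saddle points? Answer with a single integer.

C separates as a function of u plus a function of v, so ∇C=0 decouples.
∂C/∂u = -12(u - 2)(u - 1)(u + 4) = 0 at u ∈ {-4, 1, 2}; ∂C/∂v = 40(v - 2)(v + 1)(v + 2)(v + 4) = 0 at v ∈ {-4, -2, -1, 2}.
The Hessian is diagonal: diag(C_uu, C_vv). Second derivatives: C_uu(-4)=-360, C_uu(1)=60, C_uu(2)=-72; C_vv(-4)=-1440, C_vv(-2)=320, C_vv(-1)=-360, C_vv(2)=2880.
Saddle points occur where the two diagonal entries have opposite signs: (-4, -2), (-4, 2), (1, -4), (1, -1), (2, -2), (2, 2). Count: 6.

6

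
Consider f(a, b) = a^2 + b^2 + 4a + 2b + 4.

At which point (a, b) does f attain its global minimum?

f(a,b) separates as P(a) + Q(b) + 4, so its minimum is min P + min Q + 4.
P'(a) = 2a + 4 vanishes at a ∈ {-2}; Q'(b) = 2b + 2 vanishes at b ∈ {-1}.
Local minima of P (where P''>0): P(-2)=-4. Local minima of Q: Q(-1)=-1.
So the global minimum of f is P(-2) + Q(-1) + 4 = -4 − 1 + 4 = -1, attained at (-2, -1).

(-2, -1)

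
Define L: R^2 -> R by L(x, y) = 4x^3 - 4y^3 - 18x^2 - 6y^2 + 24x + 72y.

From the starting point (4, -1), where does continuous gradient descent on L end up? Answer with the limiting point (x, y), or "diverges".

(2, -3)

L is separable, so gradient descent decouples: x follows -∂L/∂x, y follows -∂L/∂y.
∂L/∂x = 12(x - 2)(x - 1); at x=4 this is 72, so x decreases.
∂L/∂y = -12(y - 2)(y + 3); at y=-1 this is 72, so y decreases.
x converges to its nearest critical value 2 (a local min of the x-part); y converges to -3. The iterate converges to (2, -3).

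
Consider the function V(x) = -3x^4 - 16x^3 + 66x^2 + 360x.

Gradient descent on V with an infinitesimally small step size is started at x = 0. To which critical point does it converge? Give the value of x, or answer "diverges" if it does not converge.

-2

V'(x) = -12(x - 3)(x + 2)(x + 5), so V'(0) = 360.
Gradient descent moves in the -V' direction, i.e. x is decreasing.
The nearest critical point in that direction is x = -2, where V'' = 180 > 0 (a local minimum). The iterate converges there.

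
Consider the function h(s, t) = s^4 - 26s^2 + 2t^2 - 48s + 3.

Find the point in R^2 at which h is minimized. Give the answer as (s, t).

(4, 0)

h(s,t) separates as P(s) + Q(t) + 3, so its minimum is min P + min Q + 3.
P'(s) = 4(s - 4)(s + 1)(s + 3) vanishes at s ∈ {-3, -1, 4}; Q'(t) = 4t vanishes at t ∈ {0}.
Local minima of P (where P''>0): P(-3)=-9, P(4)=-352. Local minima of Q: Q(0)=0.
So the global minimum of h is P(4) + Q(0) + 3 = -352 + 0 + 3 = -349, attained at (4, 0).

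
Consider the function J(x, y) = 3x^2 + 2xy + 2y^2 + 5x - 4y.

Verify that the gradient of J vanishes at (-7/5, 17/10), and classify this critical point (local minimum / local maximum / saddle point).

local minimum

∇J = (6x + 2y + 5, 2x + 4y - 4); substituting (-7/5, 17/10) gives ∇J = (0, 0), so (-7/5, 17/10) is indeed a critical point.
The Hessian of J is constant: H = [[6, 2], [2, 4]].
det(H) = 6·4 − 2² = 20.
det(H) > 0 and tr(H) = 10 > 0, so H is positive definite and the point is a local minimum.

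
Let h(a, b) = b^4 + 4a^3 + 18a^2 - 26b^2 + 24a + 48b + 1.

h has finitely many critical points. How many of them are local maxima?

h separates as a function of a plus a function of b, so ∇h=0 decouples.
∂h/∂a = 12(a + 1)(a + 2) = 0 at a ∈ {-2, -1}; ∂h/∂b = 4(b - 3)(b - 1)(b + 4) = 0 at b ∈ {-4, 1, 3}.
The Hessian is diagonal: diag(h_aa, h_bb). Second derivatives: h_aa(-2)=-12, h_aa(-1)=12; h_bb(-4)=140, h_bb(1)=-40, h_bb(3)=56.
Local maxima occur where both diagonal entries negative: (-2, 1). Count: 1.

1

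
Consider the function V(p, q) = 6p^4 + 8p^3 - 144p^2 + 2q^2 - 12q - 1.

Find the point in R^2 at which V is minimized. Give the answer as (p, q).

V(p,q) separates as A(p) + B(q) − 1, so its minimum is min A + min B − 1.
A'(p) = 24p(p - 3)(p + 4) vanishes at p ∈ {-4, 0, 3}; B'(q) = 4q - 12 vanishes at q ∈ {3}.
Local minima of A (where A''>0): A(-4)=-1280, A(3)=-594. Local minima of B: B(3)=-18.
So the global minimum of V is A(-4) + B(3) − 1 = -1280 − 18 − 1 = -1299, attained at (-4, 3).

(-4, 3)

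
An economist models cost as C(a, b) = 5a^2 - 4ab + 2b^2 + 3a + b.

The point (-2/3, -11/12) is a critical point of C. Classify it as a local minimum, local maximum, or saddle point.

The Hessian of C is constant: H = [[10, -4], [-4, 4]].
det(H) = 10·4 − (-4)² = 24.
det(H) > 0 and tr(H) = 14 > 0, so H is positive definite and the point is a local minimum.

local minimum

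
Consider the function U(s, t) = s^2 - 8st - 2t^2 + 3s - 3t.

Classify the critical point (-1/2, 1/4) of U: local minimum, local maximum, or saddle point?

The Hessian of U is constant: H = [[2, -8], [-8, -4]].
det(H) = 2·(-4) − (-8)² = -72.
Since det(H) < 0, H is indefinite and the critical point is a saddle point.

saddle point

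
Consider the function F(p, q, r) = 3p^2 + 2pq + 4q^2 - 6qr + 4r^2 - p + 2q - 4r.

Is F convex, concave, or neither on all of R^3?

F is quadratic, so its Hessian is the constant matrix H = [[6, 2, 0], [2, 8, -6], [0, -6, 8]].
Leading principal minors: 6, 44, 136.
All positive ⇒ H ≻ 0 ⇒ convex.

convex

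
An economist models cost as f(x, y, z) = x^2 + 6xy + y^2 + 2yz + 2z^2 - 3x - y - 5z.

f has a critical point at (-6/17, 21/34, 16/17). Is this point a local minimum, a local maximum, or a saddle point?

saddle point

The Hessian is constant: H = [[2, 6, 0], [6, 2, 2], [0, 2, 4]].
Leading principal minors: Δ₁ = 2, Δ₂ = -32, Δ₃ = -136.
The minors fit neither the all-positive nor the alternating-sign pattern, so H is indefinite: a saddle point.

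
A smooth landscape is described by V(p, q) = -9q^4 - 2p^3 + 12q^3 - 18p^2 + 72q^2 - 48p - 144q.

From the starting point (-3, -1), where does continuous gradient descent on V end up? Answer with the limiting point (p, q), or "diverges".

V is separable, so gradient descent decouples: p follows -∂V/∂p, q follows -∂V/∂q.
∂V/∂p = -6(p + 2)(p + 4); at p=-3 this is 6, so p decreases.
∂V/∂q = -36(q - 2)(q - 1)(q + 2); at q=-1 this is -216, so q increases.
p converges to its nearest critical value -4 (a local min of the p-part); q converges to 1. The iterate converges to (-4, 1).

(-4, 1)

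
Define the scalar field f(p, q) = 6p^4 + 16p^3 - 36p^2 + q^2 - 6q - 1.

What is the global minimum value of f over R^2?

f(p,q) separates as A(p) + B(q) − 1, so its minimum is min A + min B − 1.
A'(p) = 24p(p - 1)(p + 3) vanishes at p ∈ {-3, 0, 1}; B'(q) = 2q - 6 vanishes at q ∈ {3}.
Local minima of A (where A''>0): A(-3)=-270, A(1)=-14. Local minima of B: B(3)=-9.
So the global minimum of f is A(-3) + B(3) − 1 = -270 − 9 − 1 = -280, attained at (-3, 3).

-280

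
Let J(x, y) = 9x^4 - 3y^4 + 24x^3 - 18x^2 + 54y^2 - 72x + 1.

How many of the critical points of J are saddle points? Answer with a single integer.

5

J separates as a function of x plus a function of y, so ∇J=0 decouples.
∂J/∂x = 36(x - 1)(x + 1)(x + 2) = 0 at x ∈ {-2, -1, 1}; ∂J/∂y = -12y(y - 3)(y + 3) = 0 at y ∈ {-3, 0, 3}.
The Hessian is diagonal: diag(J_xx, J_yy). Second derivatives: J_xx(-2)=108, J_xx(-1)=-72, J_xx(1)=216; J_yy(-3)=-216, J_yy(0)=108, J_yy(3)=-216.
Saddle points occur where the two diagonal entries have opposite signs: (-2, -3), (-2, 3), (-1, 0), (1, -3), (1, 3). Count: 5.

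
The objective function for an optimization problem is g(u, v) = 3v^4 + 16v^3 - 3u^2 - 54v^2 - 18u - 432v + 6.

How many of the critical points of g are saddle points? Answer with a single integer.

g separates as a function of u plus a function of v, so ∇g=0 decouples.
∂g/∂u = -6(u + 3) = 0 at u ∈ {-3}; ∂g/∂v = 12(v - 3)(v + 3)(v + 4) = 0 at v ∈ {-4, -3, 3}.
The Hessian is diagonal: diag(g_uu, g_vv). Second derivatives: g_uu(-3)=-6; g_vv(-4)=84, g_vv(-3)=-72, g_vv(3)=504.
Saddle points occur where the two diagonal entries have opposite signs: (-3, -4), (-3, 3). Count: 2.

2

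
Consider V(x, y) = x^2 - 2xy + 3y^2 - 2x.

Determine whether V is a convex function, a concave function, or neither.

convex

V is quadratic, so its Hessian is the constant matrix H = [[2, -2], [-2, 6]].
det(H) = 8, tr(H) = 8.
det(H) > 0 and tr(H) > 0, so H is positive definite everywhere: convex.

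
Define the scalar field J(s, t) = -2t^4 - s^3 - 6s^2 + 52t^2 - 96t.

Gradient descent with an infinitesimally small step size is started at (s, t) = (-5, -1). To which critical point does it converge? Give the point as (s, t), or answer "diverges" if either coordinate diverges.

(-4, 1)

J is separable, so gradient descent decouples: s follows -∂J/∂s, t follows -∂J/∂t.
∂J/∂s = -3s(s + 4); at s=-5 this is -15, so s increases.
∂J/∂t = -8(t - 3)(t - 1)(t + 4); at t=-1 this is -192, so t increases.
s converges to its nearest critical value -4 (a local min of the s-part); t converges to 1. The iterate converges to (-4, 1).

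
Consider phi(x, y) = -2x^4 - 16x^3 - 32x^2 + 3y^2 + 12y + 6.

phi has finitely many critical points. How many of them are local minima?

1

phi separates as a function of x plus a function of y, so ∇phi=0 decouples.
∂phi/∂x = -8x(x + 2)(x + 4) = 0 at x ∈ {-4, -2, 0}; ∂phi/∂y = 6(y + 2) = 0 at y ∈ {-2}.
The Hessian is diagonal: diag(phi_xx, phi_yy). Second derivatives: phi_xx(-4)=-64, phi_xx(-2)=32, phi_xx(0)=-64; phi_yy(-2)=6.
Local minima occur where both diagonal entries positive: (-2, -2). Count: 1.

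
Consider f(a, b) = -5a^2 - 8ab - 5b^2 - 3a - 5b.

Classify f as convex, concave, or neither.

concave

f is quadratic, so its Hessian is the constant matrix H = [[-10, -8], [-8, -10]].
det(H) = 36, tr(H) = -20.
det(H) > 0 and tr(H) < 0, so H is negative definite everywhere: concave.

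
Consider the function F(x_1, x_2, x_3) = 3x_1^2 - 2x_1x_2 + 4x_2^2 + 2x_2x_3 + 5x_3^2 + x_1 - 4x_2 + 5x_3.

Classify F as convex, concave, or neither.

F is quadratic, so its Hessian is the constant matrix H = [[6, -2, 0], [-2, 8, 2], [0, 2, 10]].
Leading principal minors: 6, 44, 416.
All positive ⇒ H ≻ 0 ⇒ convex.

convex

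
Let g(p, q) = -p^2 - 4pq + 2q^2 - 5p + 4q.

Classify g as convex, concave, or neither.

g is quadratic, so its Hessian is the constant matrix H = [[-2, -4], [-4, 4]].
det(H) = -24, tr(H) = 2.
det(H) < 0, so H is indefinite: neither convex nor concave.

neither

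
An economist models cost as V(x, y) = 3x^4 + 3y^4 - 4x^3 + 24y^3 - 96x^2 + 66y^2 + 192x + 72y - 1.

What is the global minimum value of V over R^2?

V(x,y) separates as P(x) + Q(y) − 1, so its minimum is min P + min Q − 1.
P'(x) = 12(x - 4)(x - 1)(x + 4) vanishes at x ∈ {-4, 1, 4}; Q'(y) = 12(y + 1)(y + 2)(y + 3) vanishes at y ∈ {-3, -2, -1}.
Local minima of P (where P''>0): P(-4)=-1280, P(4)=-256. Local minima of Q: Q(-3)=-27, Q(-1)=-27.
So the global minimum of V is P(-4) + Q(-3) − 1 = -1280 − 27 − 1 = -1308, attained at (-4, -3).

-1308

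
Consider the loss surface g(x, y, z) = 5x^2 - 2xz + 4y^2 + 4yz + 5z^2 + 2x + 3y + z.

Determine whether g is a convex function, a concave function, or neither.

g is quadratic, so its Hessian is the constant matrix H = [[10, 0, -2], [0, 8, 4], [-2, 4, 10]].
Leading principal minors: 10, 80, 608.
All positive ⇒ H ≻ 0 ⇒ convex.

convex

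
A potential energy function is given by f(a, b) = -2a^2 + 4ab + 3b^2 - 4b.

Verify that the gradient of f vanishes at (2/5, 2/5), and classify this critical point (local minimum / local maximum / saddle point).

saddle point

∇f = (-4a + 4b, 4a + 6b - 4); substituting (2/5, 2/5) gives ∇f = (0, 0), so (2/5, 2/5) is indeed a critical point.
The Hessian of f is constant: H = [[-4, 4], [4, 6]].
det(H) = (-4)·6 − 4² = -40.
Since det(H) < 0, H is indefinite and the critical point is a saddle point.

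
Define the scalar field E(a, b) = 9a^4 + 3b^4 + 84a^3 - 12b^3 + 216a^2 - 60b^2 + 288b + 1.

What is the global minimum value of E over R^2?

E(a,b) separates as P(a) + Q(b) + 1, so its minimum is min P + min Q + 1.
P'(a) = 36a(a + 3)(a + 4) vanishes at a ∈ {-4, -3, 0}; Q'(b) = 12(b - 4)(b - 2)(b + 3) vanishes at b ∈ {-3, 2, 4}.
Local minima of P (where P''>0): P(-4)=384, P(0)=0. Local minima of Q: Q(-3)=-837, Q(4)=192.
So the global minimum of E is P(0) + Q(-3) + 1 = 0 − 837 + 1 = -836, attained at (0, -3).

-836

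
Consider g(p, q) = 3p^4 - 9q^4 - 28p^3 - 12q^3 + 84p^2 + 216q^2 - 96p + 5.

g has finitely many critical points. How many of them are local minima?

g separates as a function of p plus a function of q, so ∇g=0 decouples.
∂g/∂p = 12(p - 4)(p - 2)(p - 1) = 0 at p ∈ {1, 2, 4}; ∂g/∂q = -36q(q - 3)(q + 4) = 0 at q ∈ {-4, 0, 3}.
The Hessian is diagonal: diag(g_pp, g_qq). Second derivatives: g_pp(1)=36, g_pp(2)=-24, g_pp(4)=72; g_qq(-4)=-1008, g_qq(0)=432, g_qq(3)=-756.
Local minima occur where both diagonal entries positive: (1, 0), (4, 0). Count: 2.

2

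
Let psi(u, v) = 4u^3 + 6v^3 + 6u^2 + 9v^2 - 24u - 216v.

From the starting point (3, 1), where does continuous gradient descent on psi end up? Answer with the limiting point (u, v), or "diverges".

(1, 3)

psi is separable, so gradient descent decouples: u follows -∂psi/∂u, v follows -∂psi/∂v.
∂psi/∂u = 12(u - 1)(u + 2); at u=3 this is 120, so u decreases.
∂psi/∂v = 18(v - 3)(v + 4); at v=1 this is -180, so v increases.
u converges to its nearest critical value 1 (a local min of the u-part); v converges to 3. The iterate converges to (1, 3).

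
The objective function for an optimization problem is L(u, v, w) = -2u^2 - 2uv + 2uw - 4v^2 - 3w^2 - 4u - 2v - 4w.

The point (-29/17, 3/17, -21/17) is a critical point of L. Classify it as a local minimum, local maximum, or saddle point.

The Hessian is constant: H = [[-4, -2, 2], [-2, -8, 0], [2, 0, -6]].
Leading principal minors: Δ₁ = -4, Δ₂ = 28, Δ₃ = -136.
The minors alternate sign starting negative (−, +, −), so H is negative definite: a local maximum.

local maximum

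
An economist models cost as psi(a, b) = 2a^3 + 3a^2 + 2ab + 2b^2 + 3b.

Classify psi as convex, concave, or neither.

neither

The term 2a^3 is cubic, so the Hessian is not constant.
∂²psi/∂a² = 12a + 6, which takes both signs as a varies (negative for sufficiently negative a). A diagonal entry of the Hessian changing sign means the Hessian is neither positive- nor negative-semidefinite on all of R^2.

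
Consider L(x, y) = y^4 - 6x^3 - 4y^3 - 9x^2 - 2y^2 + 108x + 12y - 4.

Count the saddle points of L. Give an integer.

L separates as a function of x plus a function of y, so ∇L=0 decouples.
∂L/∂x = -18(x - 2)(x + 3) = 0 at x ∈ {-3, 2}; ∂L/∂y = 4(y - 3)(y - 1)(y + 1) = 0 at y ∈ {-1, 1, 3}.
The Hessian is diagonal: diag(L_xx, L_yy). Second derivatives: L_xx(-3)=90, L_xx(2)=-90; L_yy(-1)=32, L_yy(1)=-16, L_yy(3)=32.
Saddle points occur where the two diagonal entries have opposite signs: (-3, 1), (2, -1), (2, 3). Count: 3.

3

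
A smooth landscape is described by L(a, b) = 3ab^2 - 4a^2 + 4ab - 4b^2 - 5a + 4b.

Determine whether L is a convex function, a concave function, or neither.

neither

The term 3ab^2 is cubic, so the Hessian is not constant.
∂²L/∂b² = 6a - 8, which takes both signs as a varies (negative for sufficiently negative a). A diagonal entry of the Hessian changing sign means the Hessian is neither positive- nor negative-semidefinite on all of R^2.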